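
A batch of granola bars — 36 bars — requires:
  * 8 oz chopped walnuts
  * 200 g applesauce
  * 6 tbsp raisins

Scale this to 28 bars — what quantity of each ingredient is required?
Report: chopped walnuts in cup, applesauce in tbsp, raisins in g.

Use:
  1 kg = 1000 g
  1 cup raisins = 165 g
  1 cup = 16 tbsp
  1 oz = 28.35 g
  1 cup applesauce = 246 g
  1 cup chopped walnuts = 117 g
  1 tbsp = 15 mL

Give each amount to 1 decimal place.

Scaling factor: 28/36 = 7/9.
chopped walnuts: 8 oz × 7/9 × 28.35 g/oz ÷ 117 g/cup ≈ 1.5 cup
applesauce: 200 g × 7/9 ÷ 246 g/cup × 16 tbsp/cup ≈ 10.1 tbsp
raisins: 6 tbsp × 7/9 ÷ 16 tbsp/cup × 165 g/cup ≈ 48.1 g

chopped walnuts: 1.5 cup; applesauce: 10.1 tbsp; raisins: 48.1 g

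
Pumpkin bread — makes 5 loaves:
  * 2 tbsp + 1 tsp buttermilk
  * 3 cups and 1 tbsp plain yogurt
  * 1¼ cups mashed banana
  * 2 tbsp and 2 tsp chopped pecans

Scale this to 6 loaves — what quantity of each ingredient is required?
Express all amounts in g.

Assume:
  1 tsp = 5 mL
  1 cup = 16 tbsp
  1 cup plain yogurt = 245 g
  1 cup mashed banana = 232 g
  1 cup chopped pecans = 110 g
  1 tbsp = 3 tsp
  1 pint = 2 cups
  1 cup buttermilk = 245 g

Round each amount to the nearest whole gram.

Scaling factor: 6/5 = 1.2.
buttermilk: (2 tbsp + 1 tsp = 7/3 tbsp) × 6/5 ÷ 16 tbsp/cup × 245 g/cup ≈ 43 g
plain yogurt: (3 cup + 1 tbsp = 3.0625 cup) × 6/5 × 245 g/cup ≈ 900 g
mashed banana: 1.25 cup × 6/5 × 232 g/cup = 348 g
chopped pecans: (2 tbsp + 2 tsp = 8/3 tbsp) × 6/5 ÷ 16 tbsp/cup × 110 g/cup = 22 g

buttermilk: 43 g; plain yogurt: 900 g; mashed banana: 348 g; chopped pecans: 22 g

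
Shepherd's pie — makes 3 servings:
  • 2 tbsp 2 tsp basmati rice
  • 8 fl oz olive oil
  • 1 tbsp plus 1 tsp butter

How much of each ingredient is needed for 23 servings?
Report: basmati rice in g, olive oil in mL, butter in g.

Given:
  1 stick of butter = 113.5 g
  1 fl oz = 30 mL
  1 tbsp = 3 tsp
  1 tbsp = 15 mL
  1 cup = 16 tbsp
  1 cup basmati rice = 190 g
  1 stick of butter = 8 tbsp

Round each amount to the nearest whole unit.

basmati rice: 243 g; olive oil: 1840 mL; butter: 145 g

Scaling factor: 23/3.
basmati rice: (2 tbsp + 2 tsp = 8/3 tbsp) × 23/3 ÷ 16 tbsp/cup × 190 g/cup ≈ 243 g
olive oil: 8 fl oz × 23/3 × 30 mL/fl oz = 1840 mL
butter: (1 tbsp + 1 tsp = 4/3 tbsp) × 23/3 ÷ 8 tbsp/stick × 113.5 g/stick ≈ 145 g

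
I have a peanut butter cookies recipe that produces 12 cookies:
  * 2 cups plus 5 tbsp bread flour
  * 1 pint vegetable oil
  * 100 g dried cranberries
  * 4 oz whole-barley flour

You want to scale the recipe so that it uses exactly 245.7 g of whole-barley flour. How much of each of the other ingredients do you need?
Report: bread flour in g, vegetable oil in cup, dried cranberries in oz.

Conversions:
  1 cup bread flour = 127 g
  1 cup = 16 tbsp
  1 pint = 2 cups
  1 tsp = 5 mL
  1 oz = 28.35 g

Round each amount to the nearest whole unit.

bread flour: 636 g; vegetable oil: 4 cup; dried cranberries: 8 oz

The original recipe has 113.4 g of whole-barley flour, so the scaling factor is 245.7 ÷ 113.4 = 13/6.
bread flour: (2 cup + 5 tbsp = 2.3125 cup) × 13/6 × 127 g/cup ≈ 636 g
vegetable oil: 1 pint × 13/6 × 2 cup/pint ≈ 4 cup
dried cranberries: 100 g × 13/6 ÷ 28.35 g/oz ≈ 8 oz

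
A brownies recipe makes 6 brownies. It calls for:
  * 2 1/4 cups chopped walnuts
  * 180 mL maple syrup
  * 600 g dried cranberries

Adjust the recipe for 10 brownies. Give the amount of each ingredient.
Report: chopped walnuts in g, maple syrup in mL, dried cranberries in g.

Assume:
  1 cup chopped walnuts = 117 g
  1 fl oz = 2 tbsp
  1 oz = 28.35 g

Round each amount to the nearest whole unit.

Scaling factor: 10/6 = 5/3.
chopped walnuts: 2.25 cup × 5/3 × 117 g/cup ≈ 439 g
maple syrup: 180 mL × 5/3 = 300 mL
dried cranberries: 600 g × 5/3 = 1000 g

chopped walnuts: 439 g; maple syrup: 300 mL; dried cranberries: 1000 g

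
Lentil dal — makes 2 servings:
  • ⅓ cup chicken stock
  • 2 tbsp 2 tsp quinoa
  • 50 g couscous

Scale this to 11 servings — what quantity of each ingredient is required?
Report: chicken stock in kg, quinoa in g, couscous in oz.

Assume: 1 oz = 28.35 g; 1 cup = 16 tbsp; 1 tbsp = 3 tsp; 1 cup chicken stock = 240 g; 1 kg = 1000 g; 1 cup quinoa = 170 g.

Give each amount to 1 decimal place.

chicken stock: 0.4 kg; quinoa: 155.8 g; couscous: 9.7 oz

Scaling factor: 11/2 = 5.5.
chicken stock: 1/3 cup × 11/2 × 240 g/cup ÷ 1000 g/kg ≈ 0.4 kg
quinoa: (2 tbsp + 2 tsp = 8/3 tbsp) × 11/2 ÷ 16 tbsp/cup × 170 g/cup ≈ 155.8 g
couscous: 50 g × 11/2 ÷ 28.35 g/oz ≈ 9.7 oz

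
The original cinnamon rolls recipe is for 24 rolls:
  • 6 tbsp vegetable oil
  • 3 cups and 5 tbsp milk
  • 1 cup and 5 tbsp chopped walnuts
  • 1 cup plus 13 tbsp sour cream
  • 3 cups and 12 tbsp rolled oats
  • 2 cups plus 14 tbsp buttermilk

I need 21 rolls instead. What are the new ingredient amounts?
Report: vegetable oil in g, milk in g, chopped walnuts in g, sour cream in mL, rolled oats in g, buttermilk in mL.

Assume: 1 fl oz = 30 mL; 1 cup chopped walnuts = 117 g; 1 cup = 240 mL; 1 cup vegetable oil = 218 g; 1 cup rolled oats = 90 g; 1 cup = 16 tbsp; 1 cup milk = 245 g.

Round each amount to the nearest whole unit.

Scaling factor: 21/24 = 7/8 = 0.875.
vegetable oil: 6 tbsp × 7/8 ÷ 16 tbsp/cup × 218 g/cup ≈ 72 g
milk: (3 cup + 5 tbsp = 3.3125 cup) × 7/8 × 245 g/cup ≈ 710 g
chopped walnuts: (1 cup + 5 tbsp = 1.3125 cup) × 7/8 × 117 g/cup ≈ 134 g
sour cream: (1 cup + 13 tbsp = 1.8125 cup) × 7/8 × 240 mL/cup ≈ 381 mL
rolled oats: (3 cup + 12 tbsp = 3.75 cup) × 7/8 × 90 g/cup ≈ 295 g
buttermilk: (2 cup + 14 tbsp = 2.875 cup) × 7/8 × 240 mL/cup ≈ 604 mL

vegetable oil: 72 g; milk: 710 g; chopped walnuts: 134 g; sour cream: 381 mL; rolled oats: 295 g; buttermilk: 604 mL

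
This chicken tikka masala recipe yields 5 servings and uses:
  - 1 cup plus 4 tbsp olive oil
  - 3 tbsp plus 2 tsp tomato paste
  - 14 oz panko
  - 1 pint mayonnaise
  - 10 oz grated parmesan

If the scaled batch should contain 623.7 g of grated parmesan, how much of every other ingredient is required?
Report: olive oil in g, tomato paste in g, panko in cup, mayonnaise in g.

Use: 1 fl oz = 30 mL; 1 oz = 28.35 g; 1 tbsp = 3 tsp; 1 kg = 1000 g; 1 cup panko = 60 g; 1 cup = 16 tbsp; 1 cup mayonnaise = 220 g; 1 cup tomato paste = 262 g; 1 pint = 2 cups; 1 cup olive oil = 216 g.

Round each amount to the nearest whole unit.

The original recipe has 283.5 g of grated parmesan, so the scaling factor is 623.7 ÷ 283.5 = 11/5 = 2.2.
olive oil: (1 cup + 4 tbsp = 1.25 cup) × 11/5 × 216 g/cup = 594 g
tomato paste: (3 tbsp + 2 tsp = 11/3 tbsp) × 11/5 ÷ 16 tbsp/cup × 262 g/cup ≈ 132 g
panko: 14 oz × 11/5 × 28.35 g/oz ÷ 60 g/cup ≈ 15 cup
mayonnaise: 1 pint × 11/5 × 2 cup/pint × 220 g/cup = 968 g

olive oil: 594 g; tomato paste: 132 g; panko: 15 cup; mayonnaise: 968 g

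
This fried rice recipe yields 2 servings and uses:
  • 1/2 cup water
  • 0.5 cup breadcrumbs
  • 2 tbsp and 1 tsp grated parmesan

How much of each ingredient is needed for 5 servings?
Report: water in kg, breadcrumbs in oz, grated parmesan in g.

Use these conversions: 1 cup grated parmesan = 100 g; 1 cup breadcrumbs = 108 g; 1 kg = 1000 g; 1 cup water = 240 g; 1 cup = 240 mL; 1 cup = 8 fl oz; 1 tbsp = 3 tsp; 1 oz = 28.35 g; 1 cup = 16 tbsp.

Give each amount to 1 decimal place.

Scaling factor: 5/2 = 2.5.
water: 0.5 cup × 5/2 × 240 g/cup ÷ 1000 g/kg = 0.3 kg
breadcrumbs: 0.5 cup × 5/2 × 108 g/cup ÷ 28.35 g/oz ≈ 4.8 oz
grated parmesan: (2 tbsp + 1 tsp = 7/3 tbsp) × 5/2 ÷ 16 tbsp/cup × 100 g/cup ≈ 36.5 g

water: 0.3 kg; breadcrumbs: 4.8 oz; grated parmesan: 36.5 g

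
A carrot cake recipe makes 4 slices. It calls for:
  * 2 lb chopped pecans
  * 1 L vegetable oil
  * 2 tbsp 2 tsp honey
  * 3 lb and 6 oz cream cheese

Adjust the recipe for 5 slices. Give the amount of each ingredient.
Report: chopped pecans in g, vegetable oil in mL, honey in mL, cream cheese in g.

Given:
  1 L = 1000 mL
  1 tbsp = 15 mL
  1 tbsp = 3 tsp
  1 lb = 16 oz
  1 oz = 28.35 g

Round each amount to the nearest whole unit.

chopped pecans: 1134 g; vegetable oil: 1250 mL; honey: 50 mL; cream cheese: 1914 g

Scaling factor: 5/4 = 1.25.
chopped pecans: 2 lb × 5/4 × 16 oz/lb × 28.35 g/oz = 1134 g
vegetable oil: 1 L × 5/4 × 1000 mL/L = 1250 mL
honey: (2 tbsp + 2 tsp = 8/3 tbsp) × 5/4 × 15 mL/tbsp = 50 mL
cream cheese: (3 lb + 6 oz = 3.375 lb) × 5/4 × 16 oz/lb × 28.35 g/oz ≈ 1914 g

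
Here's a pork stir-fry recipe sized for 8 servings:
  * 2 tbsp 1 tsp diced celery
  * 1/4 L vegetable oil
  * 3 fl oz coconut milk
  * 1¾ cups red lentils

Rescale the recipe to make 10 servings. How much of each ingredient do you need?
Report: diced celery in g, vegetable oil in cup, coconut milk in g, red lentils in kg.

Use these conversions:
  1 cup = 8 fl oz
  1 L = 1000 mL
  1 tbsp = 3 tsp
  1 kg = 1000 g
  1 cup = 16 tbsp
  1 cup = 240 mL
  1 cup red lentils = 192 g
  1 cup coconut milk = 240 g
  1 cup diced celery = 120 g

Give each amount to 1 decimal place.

Scaling factor: 10/8 = 5/4 = 1.25.
diced celery: (2 tbsp + 1 tsp = 7/3 tbsp) × 5/4 ÷ 16 tbsp/cup × 120 g/cup ≈ 21.9 g
vegetable oil: 0.25 L × 5/4 × 1000 mL/L ÷ 240 mL/cup ≈ 1.3 cup
coconut milk: 3 fl oz × 5/4 ÷ 8 fl oz/cup × 240 g/cup = 112.5 g
red lentils: 1.75 cup × 5/4 × 192 g/cup ÷ 1000 g/kg ≈ 0.4 kg

diced celery: 21.9 g; vegetable oil: 1.3 cup; coconut milk: 112.5 g; red lentils: 0.4 kg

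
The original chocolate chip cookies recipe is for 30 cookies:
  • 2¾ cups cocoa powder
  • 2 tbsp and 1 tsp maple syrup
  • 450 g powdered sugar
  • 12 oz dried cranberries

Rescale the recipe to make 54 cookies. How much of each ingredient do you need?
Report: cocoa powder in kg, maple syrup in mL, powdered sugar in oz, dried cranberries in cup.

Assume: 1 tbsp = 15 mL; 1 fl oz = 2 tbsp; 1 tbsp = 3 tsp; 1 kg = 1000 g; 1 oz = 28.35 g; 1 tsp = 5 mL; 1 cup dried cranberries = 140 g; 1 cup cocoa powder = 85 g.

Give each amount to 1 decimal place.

cocoa powder: 0.4 kg; maple syrup: 63.0 mL; powdered sugar: 28.6 oz; dried cranberries: 4.4 cup

Scaling factor: 54/30 = 9/5 = 1.8.
cocoa powder: 2.75 cup × 9/5 × 85 g/cup ÷ 1000 g/kg ≈ 0.4 kg
maple syrup: (2 tbsp + 1 tsp = 7/3 tbsp) × 9/5 × 15 mL/tbsp = 63.0 mL
powdered sugar: 450 g × 9/5 ÷ 28.35 g/oz ≈ 28.6 oz
dried cranberries: 12 oz × 9/5 × 28.35 g/oz ÷ 140 g/cup ≈ 4.4 cup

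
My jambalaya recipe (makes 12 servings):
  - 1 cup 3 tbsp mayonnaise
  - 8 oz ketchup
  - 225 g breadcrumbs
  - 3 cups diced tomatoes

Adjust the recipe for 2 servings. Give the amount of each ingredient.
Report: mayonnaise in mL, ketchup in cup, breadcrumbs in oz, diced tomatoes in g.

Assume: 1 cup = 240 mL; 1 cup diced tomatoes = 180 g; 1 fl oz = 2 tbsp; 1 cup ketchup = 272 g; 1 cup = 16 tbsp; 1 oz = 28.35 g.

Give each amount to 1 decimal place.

mayonnaise: 47.5 mL; ketchup: 0.1 cup; breadcrumbs: 1.3 oz; diced tomatoes: 90.0 g

Scaling factor: 2/12 = 1/6.
mayonnaise: (1 cup + 3 tbsp = 1.1875 cup) × 1/6 × 240 mL/cup = 47.5 mL
ketchup: 8 oz × 1/6 × 28.35 g/oz ÷ 272 g/cup ≈ 0.1 cup
breadcrumbs: 225 g × 1/6 ÷ 28.35 g/oz ≈ 1.3 oz
diced tomatoes: 3 cup × 1/6 × 180 g/cup = 90.0 g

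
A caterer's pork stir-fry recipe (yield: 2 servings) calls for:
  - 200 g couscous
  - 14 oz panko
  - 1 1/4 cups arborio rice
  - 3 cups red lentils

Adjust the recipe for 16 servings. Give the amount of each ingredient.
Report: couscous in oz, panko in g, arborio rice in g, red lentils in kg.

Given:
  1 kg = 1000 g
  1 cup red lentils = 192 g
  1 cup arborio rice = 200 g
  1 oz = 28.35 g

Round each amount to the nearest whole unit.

Scaling factor: 16/2 = 8.
couscous: 200 g × 8 ÷ 28.35 g/oz ≈ 56 oz
panko: 14 oz × 8 × 28.35 g/oz ≈ 3175 g
arborio rice: 1.25 cup × 8 × 200 g/cup = 2000 g
red lentils: 3 cup × 8 × 192 g/cup ÷ 1000 g/kg ≈ 5 kg

couscous: 56 oz; panko: 3175 g; arborio rice: 2000 g; red lentils: 5 kg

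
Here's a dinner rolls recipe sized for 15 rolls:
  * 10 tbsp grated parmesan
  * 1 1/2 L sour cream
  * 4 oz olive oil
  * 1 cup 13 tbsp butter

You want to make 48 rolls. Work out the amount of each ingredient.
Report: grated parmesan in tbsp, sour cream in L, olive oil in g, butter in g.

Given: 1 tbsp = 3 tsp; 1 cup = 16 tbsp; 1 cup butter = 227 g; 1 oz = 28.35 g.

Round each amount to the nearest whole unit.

grated parmesan: 32 tbsp; sour cream: 5 L; olive oil: 363 g; butter: 1317 g

Scaling factor: 48/15 = 16/5 = 3.2.
grated parmesan: 10 tbsp × 16/5 = 32 tbsp
sour cream: 1.5 L × 16/5 ≈ 5 L
olive oil: 4 oz × 16/5 × 28.35 g/oz ≈ 363 g
butter: (1 cup + 13 tbsp = 1.8125 cup) × 16/5 × 227 g/cup ≈ 1317 g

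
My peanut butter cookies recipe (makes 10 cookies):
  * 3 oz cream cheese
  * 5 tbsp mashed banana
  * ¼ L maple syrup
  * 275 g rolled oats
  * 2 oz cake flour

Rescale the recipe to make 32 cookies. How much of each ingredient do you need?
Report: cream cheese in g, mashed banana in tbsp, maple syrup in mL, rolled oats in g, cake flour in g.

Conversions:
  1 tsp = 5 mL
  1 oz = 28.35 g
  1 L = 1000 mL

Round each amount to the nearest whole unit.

cream cheese: 272 g; mashed banana: 16 tbsp; maple syrup: 800 mL; rolled oats: 880 g; cake flour: 181 g

Scaling factor: 32/10 = 16/5 = 3.2.
cream cheese: 3 oz × 16/5 × 28.35 g/oz ≈ 272 g
mashed banana: 5 tbsp × 16/5 = 16 tbsp
maple syrup: 0.25 L × 16/5 × 1000 mL/L = 800 mL
rolled oats: 275 g × 16/5 = 880 g
cake flour: 2 oz × 16/5 × 28.35 g/oz ≈ 181 g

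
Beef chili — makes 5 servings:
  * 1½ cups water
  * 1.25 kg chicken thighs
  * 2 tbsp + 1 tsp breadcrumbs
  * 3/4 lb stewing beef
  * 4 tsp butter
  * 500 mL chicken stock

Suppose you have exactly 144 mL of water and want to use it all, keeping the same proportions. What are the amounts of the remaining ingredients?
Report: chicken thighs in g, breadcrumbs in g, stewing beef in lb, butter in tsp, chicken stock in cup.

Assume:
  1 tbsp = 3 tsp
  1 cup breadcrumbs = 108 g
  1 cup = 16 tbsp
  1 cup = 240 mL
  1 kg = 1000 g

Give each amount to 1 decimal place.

chicken thighs: 500.0 g; breadcrumbs: 6.3 g; stewing beef: 0.3 lb; butter: 1.6 tsp; chicken stock: 0.8 cup

The original recipe has 360 mL of water, so the scaling factor is 144 ÷ 360 = 2/5 = 0.4.
chicken thighs: 1.25 kg × 2/5 × 1000 g/kg = 500.0 g
breadcrumbs: (2 tbsp + 1 tsp = 7/3 tbsp) × 2/5 ÷ 16 tbsp/cup × 108 g/cup = 6.3 g
stewing beef: 0.75 lb × 2/5 = 0.3 lb
butter: 4 tsp × 2/5 = 1.6 tsp
chicken stock: 500 mL × 2/5 ÷ 240 mL/cup ≈ 0.8 cup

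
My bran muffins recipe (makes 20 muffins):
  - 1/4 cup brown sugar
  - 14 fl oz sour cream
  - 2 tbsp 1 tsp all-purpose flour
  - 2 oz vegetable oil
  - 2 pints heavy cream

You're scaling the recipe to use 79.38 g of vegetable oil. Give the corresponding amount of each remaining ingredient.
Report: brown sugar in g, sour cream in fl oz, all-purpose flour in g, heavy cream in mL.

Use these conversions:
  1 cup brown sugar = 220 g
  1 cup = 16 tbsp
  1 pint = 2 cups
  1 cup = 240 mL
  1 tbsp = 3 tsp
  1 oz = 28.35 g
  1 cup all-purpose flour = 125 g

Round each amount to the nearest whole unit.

The original recipe has 56.7 g of vegetable oil, so the scaling factor is 79.38 ÷ 56.7 = 7/5 = 1.4.
brown sugar: 0.25 cup × 7/5 × 220 g/cup = 77 g
sour cream: 14 fl oz × 7/5 ≈ 20 fl oz
all-purpose flour: (2 tbsp + 1 tsp = 7/3 tbsp) × 7/5 ÷ 16 tbsp/cup × 125 g/cup ≈ 26 g
heavy cream: 2 pint × 7/5 × 2 cup/pint × 240 mL/cup = 1344 mL

brown sugar: 77 g; sour cream: 20 fl oz; all-purpose flour: 26 g; heavy cream: 1344 mL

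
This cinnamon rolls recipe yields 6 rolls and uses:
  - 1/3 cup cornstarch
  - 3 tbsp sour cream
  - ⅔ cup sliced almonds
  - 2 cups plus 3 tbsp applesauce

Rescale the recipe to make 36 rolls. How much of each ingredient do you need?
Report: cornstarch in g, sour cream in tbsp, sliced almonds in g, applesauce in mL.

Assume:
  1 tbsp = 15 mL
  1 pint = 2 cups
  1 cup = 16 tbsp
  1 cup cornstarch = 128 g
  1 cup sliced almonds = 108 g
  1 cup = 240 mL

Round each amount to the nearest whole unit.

cornstarch: 256 g; sour cream: 18 tbsp; sliced almonds: 432 g; applesauce: 3150 mL

Scaling factor: 36/6 = 6.
cornstarch: 1/3 cup × 6 × 128 g/cup = 256 g
sour cream: 3 tbsp × 6 = 18 tbsp
sliced almonds: 2/3 cup × 6 × 108 g/cup = 432 g
applesauce: (2 cup + 3 tbsp = 2.1875 cup) × 6 × 240 mL/cup = 3150 mL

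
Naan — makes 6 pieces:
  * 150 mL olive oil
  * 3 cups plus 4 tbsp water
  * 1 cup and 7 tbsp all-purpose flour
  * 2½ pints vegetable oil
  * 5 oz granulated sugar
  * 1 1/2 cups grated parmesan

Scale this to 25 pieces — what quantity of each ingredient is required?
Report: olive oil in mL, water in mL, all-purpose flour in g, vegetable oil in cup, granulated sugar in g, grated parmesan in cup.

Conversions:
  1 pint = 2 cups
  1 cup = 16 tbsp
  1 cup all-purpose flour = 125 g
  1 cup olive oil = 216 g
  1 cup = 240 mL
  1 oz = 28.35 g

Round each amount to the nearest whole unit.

Scaling factor: 25/6.
olive oil: 150 mL × 25/6 = 625 mL
water: (3 cup + 4 tbsp = 3.25 cup) × 25/6 × 240 mL/cup = 3250 mL
all-purpose flour: (1 cup + 7 tbsp = 1.4375 cup) × 25/6 × 125 g/cup ≈ 749 g
vegetable oil: 2.5 pint × 25/6 × 2 cup/pint ≈ 21 cup
granulated sugar: 5 oz × 25/6 × 28.35 g/oz ≈ 591 g
grated parmesan: 1.5 cup × 25/6 ≈ 6 cup

olive oil: 625 mL; water: 3250 mL; all-purpose flour: 749 g; vegetable oil: 21 cup; granulated sugar: 591 g; grated parmesan: 6 cup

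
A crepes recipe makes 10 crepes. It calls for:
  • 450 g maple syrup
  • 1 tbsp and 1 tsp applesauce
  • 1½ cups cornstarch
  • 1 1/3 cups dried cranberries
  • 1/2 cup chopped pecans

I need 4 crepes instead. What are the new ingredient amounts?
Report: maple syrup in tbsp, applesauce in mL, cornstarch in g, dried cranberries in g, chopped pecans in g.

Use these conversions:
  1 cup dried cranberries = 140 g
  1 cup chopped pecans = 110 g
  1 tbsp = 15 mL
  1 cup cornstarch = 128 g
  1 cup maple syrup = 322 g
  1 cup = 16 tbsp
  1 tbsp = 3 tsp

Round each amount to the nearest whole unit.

maple syrup: 9 tbsp; applesauce: 8 mL; cornstarch: 77 g; dried cranberries: 75 g; chopped pecans: 22 g

Scaling factor: 4/10 = 2/5 = 0.4.
maple syrup: 450 g × 2/5 ÷ 322 g/cup × 16 tbsp/cup ≈ 9 tbsp
applesauce: (1 tbsp + 1 tsp = 4/3 tbsp) × 2/5 × 15 mL/tbsp = 8 mL
cornstarch: 1.5 cup × 2/5 × 128 g/cup ≈ 77 g
dried cranberries: 4/3 cup × 2/5 × 140 g/cup ≈ 75 g
chopped pecans: 0.5 cup × 2/5 × 110 g/cup = 22 g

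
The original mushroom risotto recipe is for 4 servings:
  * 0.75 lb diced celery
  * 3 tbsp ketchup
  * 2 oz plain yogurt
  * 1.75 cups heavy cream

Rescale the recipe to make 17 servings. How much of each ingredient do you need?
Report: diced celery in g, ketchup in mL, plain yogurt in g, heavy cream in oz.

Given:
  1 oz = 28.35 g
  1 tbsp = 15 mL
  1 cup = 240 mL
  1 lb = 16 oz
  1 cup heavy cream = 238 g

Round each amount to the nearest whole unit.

Scaling factor: 17/4 = 4.25.
diced celery: 0.75 lb × 17/4 × 16 oz/lb × 28.35 g/oz ≈ 1446 g
ketchup: 3 tbsp × 17/4 × 15 mL/tbsp ≈ 191 mL
plain yogurt: 2 oz × 17/4 × 28.35 g/oz ≈ 241 g
heavy cream: 1.75 cup × 17/4 × 238 g/cup ÷ 28.35 g/oz ≈ 62 oz

diced celery: 1446 g; ketchup: 191 mL; plain yogurt: 241 g; heavy cream: 62 oz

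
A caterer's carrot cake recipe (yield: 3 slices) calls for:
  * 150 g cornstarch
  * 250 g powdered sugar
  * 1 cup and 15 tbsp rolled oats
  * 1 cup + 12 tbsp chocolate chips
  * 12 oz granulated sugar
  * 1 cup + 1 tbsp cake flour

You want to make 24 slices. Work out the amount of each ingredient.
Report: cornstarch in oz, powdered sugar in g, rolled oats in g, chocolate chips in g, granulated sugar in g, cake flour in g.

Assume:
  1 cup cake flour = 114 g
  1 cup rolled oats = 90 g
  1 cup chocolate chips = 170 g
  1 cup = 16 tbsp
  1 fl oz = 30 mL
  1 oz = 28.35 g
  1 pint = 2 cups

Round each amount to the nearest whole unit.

cornstarch: 42 oz; powdered sugar: 2000 g; rolled oats: 1395 g; chocolate chips: 2380 g; granulated sugar: 2722 g; cake flour: 969 g

Scaling factor: 24/3 = 8.
cornstarch: 150 g × 8 ÷ 28.35 g/oz ≈ 42 oz
powdered sugar: 250 g × 8 = 2000 g
rolled oats: (1 cup + 15 tbsp = 1.9375 cup) × 8 × 90 g/cup = 1395 g
chocolate chips: (1 cup + 12 tbsp = 1.75 cup) × 8 × 170 g/cup = 2380 g
granulated sugar: 12 oz × 8 × 28.35 g/oz ≈ 2722 g
cake flour: (1 cup + 1 tbsp = 1.0625 cup) × 8 × 114 g/cup = 969 g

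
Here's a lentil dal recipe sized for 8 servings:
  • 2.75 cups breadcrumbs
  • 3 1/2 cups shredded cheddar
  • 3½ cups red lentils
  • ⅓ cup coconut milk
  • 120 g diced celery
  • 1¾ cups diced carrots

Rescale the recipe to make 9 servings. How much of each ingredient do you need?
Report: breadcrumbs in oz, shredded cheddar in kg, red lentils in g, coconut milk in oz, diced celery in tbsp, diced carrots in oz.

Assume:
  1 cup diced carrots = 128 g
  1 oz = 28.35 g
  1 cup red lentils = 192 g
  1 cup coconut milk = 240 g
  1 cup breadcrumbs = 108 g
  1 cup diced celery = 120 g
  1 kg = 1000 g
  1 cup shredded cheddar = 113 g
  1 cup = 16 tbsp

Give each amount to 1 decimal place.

Scaling factor: 9/8 = 1.125.
breadcrumbs: 2.75 cup × 9/8 × 108 g/cup ÷ 28.35 g/oz ≈ 11.8 oz
shredded cheddar: 3.5 cup × 9/8 × 113 g/cup ÷ 1000 g/kg ≈ 0.4 kg
red lentils: 3.5 cup × 9/8 × 192 g/cup = 756.0 g
coconut milk: 1/3 cup × 9/8 × 240 g/cup ÷ 28.35 g/oz ≈ 3.2 oz
diced celery: 120 g × 9/8 ÷ 120 g/cup × 16 tbsp/cup = 18.0 tbsp
diced carrots: 1.75 cup × 9/8 × 128 g/cup ÷ 28.35 g/oz ≈ 8.9 oz

breadcrumbs: 11.8 oz; shredded cheddar: 0.4 kg; red lentils: 756.0 g; coconut milk: 3.2 oz; diced celery: 18.0 tbsp; diced carrots: 8.9 oz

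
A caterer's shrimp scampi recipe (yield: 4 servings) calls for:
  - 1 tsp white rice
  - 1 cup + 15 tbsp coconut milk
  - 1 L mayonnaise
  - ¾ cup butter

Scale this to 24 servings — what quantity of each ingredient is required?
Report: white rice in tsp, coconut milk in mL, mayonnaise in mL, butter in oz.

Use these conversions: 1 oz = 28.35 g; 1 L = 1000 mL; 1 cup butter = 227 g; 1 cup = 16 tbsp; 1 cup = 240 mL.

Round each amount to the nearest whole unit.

white rice: 6 tsp; coconut milk: 2790 mL; mayonnaise: 6000 mL; butter: 36 oz

Scaling factor: 24/4 = 6.
white rice: 1 tsp × 6 = 6 tsp
coconut milk: (1 cup + 15 tbsp = 1.9375 cup) × 6 × 240 mL/cup = 2790 mL
mayonnaise: 1 L × 6 × 1000 mL/L = 6000 mL
butter: 0.75 cup × 6 × 227 g/cup ÷ 28.35 g/oz ≈ 36 oz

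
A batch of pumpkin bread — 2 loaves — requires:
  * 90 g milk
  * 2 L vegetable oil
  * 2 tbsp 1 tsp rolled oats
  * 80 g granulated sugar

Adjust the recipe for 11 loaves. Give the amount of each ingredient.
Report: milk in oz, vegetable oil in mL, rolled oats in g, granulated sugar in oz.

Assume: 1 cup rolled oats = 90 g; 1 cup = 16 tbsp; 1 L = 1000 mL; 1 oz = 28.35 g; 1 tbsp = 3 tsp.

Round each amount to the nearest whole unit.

Scaling factor: 11/2 = 5.5.
milk: 90 g × 11/2 ÷ 28.35 g/oz ≈ 17 oz
vegetable oil: 2 L × 11/2 × 1000 mL/L = 11000 mL
rolled oats: (2 tbsp + 1 tsp = 7/3 tbsp) × 11/2 ÷ 16 tbsp/cup × 90 g/cup ≈ 72 g
granulated sugar: 80 g × 11/2 ÷ 28.35 g/oz ≈ 16 oz

milk: 17 oz; vegetable oil: 11000 mL; rolled oats: 72 g; granulated sugar: 16 oz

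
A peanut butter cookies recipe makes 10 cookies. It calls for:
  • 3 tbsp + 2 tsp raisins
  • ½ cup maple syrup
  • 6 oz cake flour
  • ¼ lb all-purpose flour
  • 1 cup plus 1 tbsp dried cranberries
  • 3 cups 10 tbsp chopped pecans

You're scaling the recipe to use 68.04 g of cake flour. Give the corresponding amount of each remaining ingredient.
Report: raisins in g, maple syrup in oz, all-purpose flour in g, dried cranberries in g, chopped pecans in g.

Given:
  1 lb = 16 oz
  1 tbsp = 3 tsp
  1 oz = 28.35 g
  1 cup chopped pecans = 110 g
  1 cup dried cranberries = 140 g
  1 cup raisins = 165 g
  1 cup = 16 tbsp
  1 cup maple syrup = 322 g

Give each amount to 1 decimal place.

The original recipe has 170.1 g of cake flour, so the scaling factor is 68.04 ÷ 170.1 = 2/5 = 0.4.
raisins: (3 tbsp + 2 tsp = 11/3 tbsp) × 2/5 ÷ 16 tbsp/cup × 165 g/cup ≈ 15.1 g
maple syrup: 0.5 cup × 2/5 × 322 g/cup ÷ 28.35 g/oz ≈ 2.3 oz
all-purpose flour: 0.25 lb × 2/5 × 16 oz/lb × 28.35 g/oz ≈ 45.4 g
dried cranberries: (1 cup + 1 tbsp = 1.0625 cup) × 2/5 × 140 g/cup = 59.5 g
chopped pecans: (3 cup + 10 tbsp = 3.625 cup) × 2/5 × 110 g/cup = 159.5 g

raisins: 15.1 g; maple syrup: 2.3 oz; all-purpose flour: 45.4 g; dried cranberries: 59.5 g; chopped pecans: 159.5 g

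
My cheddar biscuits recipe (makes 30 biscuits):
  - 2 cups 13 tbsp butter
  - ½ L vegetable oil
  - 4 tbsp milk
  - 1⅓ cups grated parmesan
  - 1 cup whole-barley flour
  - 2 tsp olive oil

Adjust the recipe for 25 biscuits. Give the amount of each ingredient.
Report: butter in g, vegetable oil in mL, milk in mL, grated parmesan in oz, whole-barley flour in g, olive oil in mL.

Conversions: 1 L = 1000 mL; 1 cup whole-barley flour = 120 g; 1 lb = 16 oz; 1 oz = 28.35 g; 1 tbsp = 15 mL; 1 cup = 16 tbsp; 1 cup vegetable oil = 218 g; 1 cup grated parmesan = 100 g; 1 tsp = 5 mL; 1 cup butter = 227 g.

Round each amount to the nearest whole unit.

Scaling factor: 25/30 = 5/6.
butter: (2 cup + 13 tbsp = 2.8125 cup) × 5/6 × 227 g/cup ≈ 532 g
vegetable oil: 0.5 L × 5/6 × 1000 mL/L ≈ 417 mL
milk: 4 tbsp × 5/6 × 15 mL/tbsp = 50 mL
grated parmesan: 4/3 cup × 5/6 × 100 g/cup ÷ 28.35 g/oz ≈ 4 oz
whole-barley flour: 1 cup × 5/6 × 120 g/cup = 100 g
olive oil: 2 tsp × 5/6 × 5 mL/tsp ≈ 8 mL

butter: 532 g; vegetable oil: 417 mL; milk: 50 mL; grated parmesan: 4 oz; whole-barley flour: 100 g; olive oil: 8 mL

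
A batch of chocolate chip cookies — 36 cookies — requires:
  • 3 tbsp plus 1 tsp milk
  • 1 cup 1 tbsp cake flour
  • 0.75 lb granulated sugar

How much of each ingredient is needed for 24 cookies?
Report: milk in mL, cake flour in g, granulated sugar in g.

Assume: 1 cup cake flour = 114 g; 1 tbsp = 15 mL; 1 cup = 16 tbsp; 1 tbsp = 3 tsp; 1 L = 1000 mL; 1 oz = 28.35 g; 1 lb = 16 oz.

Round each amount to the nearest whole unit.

Scaling factor: 24/36 = 2/3.
milk: (3 tbsp + 1 tsp = 10/3 tbsp) × 2/3 × 15 mL/tbsp ≈ 33 mL
cake flour: (1 cup + 1 tbsp = 1.0625 cup) × 2/3 × 114 g/cup ≈ 81 g
granulated sugar: 0.75 lb × 2/3 × 16 oz/lb × 28.35 g/oz ≈ 227 g

milk: 33 mL; cake flour: 81 g; granulated sugar: 227 g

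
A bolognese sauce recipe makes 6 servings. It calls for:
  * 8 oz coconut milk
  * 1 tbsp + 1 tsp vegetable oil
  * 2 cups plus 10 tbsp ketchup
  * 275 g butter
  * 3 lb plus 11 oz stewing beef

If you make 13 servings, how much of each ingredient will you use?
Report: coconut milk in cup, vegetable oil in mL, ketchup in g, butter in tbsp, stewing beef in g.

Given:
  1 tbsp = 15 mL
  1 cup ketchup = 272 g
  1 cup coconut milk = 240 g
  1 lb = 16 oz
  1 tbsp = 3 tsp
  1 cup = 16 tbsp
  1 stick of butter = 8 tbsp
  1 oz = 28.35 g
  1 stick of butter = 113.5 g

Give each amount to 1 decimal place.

Scaling factor: 13/6.
coconut milk: 8 oz × 13/6 × 28.35 g/oz ÷ 240 g/cup ≈ 2.0 cup
vegetable oil: (1 tbsp + 1 tsp = 4/3 tbsp) × 13/6 × 15 mL/tbsp ≈ 43.3 mL
ketchup: (2 cup + 10 tbsp = 2.625 cup) × 13/6 × 272 g/cup = 1547.0 g
butter: 275 g × 13/6 ÷ 113.5 g/stick × 8 tbsp/stick ≈ 42.0 tbsp
stewing beef: (3 lb + 11 oz = 3.6875 lb) × 13/6 × 16 oz/lb × 28.35 g/oz ≈ 3624.1 g

coconut milk: 2.0 cup; vegetable oil: 43.3 mL; ketchup: 1547.0 g; butter: 42.0 tbsp; stewing beef: 3624.1 g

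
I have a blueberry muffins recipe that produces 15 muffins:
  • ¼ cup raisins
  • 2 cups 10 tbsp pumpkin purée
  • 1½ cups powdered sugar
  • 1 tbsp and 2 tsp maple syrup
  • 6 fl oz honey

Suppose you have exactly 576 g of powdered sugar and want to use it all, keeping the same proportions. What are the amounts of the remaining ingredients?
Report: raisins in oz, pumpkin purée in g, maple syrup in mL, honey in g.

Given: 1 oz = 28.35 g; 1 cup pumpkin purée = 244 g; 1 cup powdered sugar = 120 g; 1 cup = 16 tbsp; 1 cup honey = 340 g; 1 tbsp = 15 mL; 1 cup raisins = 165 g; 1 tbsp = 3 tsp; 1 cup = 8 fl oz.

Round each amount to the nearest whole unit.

raisins: 5 oz; pumpkin purée: 2050 g; maple syrup: 80 mL; honey: 816 g

The original recipe has 180 g of powdered sugar, so the scaling factor is 576 ÷ 180 = 16/5 = 3.2.
raisins: 0.25 cup × 16/5 × 165 g/cup ÷ 28.35 g/oz ≈ 5 oz
pumpkin purée: (2 cup + 10 tbsp = 2.625 cup) × 16/5 × 244 g/cup ≈ 2050 g
maple syrup: (1 tbsp + 2 tsp = 5/3 tbsp) × 16/5 × 15 mL/tbsp = 80 mL
honey: 6 fl oz × 16/5 ÷ 8 fl oz/cup × 340 g/cup = 816 g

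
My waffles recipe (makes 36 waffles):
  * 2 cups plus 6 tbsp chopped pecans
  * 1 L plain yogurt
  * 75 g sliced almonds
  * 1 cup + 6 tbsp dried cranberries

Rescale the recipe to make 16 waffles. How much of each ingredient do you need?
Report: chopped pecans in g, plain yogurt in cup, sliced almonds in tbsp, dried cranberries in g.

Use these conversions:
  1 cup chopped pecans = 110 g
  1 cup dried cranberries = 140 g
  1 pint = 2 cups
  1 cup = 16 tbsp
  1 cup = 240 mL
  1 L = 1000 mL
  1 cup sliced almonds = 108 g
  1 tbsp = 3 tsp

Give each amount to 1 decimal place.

chopped pecans: 116.1 g; plain yogurt: 1.9 cup; sliced almonds: 4.9 tbsp; dried cranberries: 85.6 g

Scaling factor: 16/36 = 4/9.
chopped pecans: (2 cup + 6 tbsp = 2.375 cup) × 4/9 × 110 g/cup ≈ 116.1 g
plain yogurt: 1 L × 4/9 × 1000 mL/L ÷ 240 mL/cup ≈ 1.9 cup
sliced almonds: 75 g × 4/9 ÷ 108 g/cup × 16 tbsp/cup ≈ 4.9 tbsp
dried cranberries: (1 cup + 6 tbsp = 1.375 cup) × 4/9 × 140 g/cup ≈ 85.6 g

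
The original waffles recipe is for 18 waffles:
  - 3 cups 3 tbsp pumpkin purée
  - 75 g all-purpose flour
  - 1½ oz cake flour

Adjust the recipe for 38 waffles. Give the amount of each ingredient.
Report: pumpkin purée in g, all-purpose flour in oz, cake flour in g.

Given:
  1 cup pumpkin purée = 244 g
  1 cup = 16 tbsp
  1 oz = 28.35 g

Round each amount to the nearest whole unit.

Scaling factor: 38/18 = 19/9.
pumpkin purée: (3 cup + 3 tbsp = 3.1875 cup) × 19/9 × 244 g/cup ≈ 1642 g
all-purpose flour: 75 g × 19/9 ÷ 28.35 g/oz ≈ 6 oz
cake flour: 1.5 oz × 19/9 × 28.35 g/oz ≈ 90 g

pumpkin purée: 1642 g; all-purpose flour: 6 oz; cake flour: 90 g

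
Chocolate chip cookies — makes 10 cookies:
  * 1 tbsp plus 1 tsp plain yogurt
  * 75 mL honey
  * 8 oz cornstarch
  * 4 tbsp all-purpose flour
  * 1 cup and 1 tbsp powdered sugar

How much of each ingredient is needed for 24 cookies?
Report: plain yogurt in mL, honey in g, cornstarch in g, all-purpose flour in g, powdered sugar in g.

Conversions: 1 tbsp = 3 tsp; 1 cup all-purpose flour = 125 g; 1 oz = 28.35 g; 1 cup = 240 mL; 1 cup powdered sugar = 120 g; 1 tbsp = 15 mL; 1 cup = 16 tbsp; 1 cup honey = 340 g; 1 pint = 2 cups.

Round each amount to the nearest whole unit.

plain yogurt: 48 mL; honey: 255 g; cornstarch: 544 g; all-purpose flour: 75 g; powdered sugar: 306 g

Scaling factor: 24/10 = 12/5 = 2.4.
plain yogurt: (1 tbsp + 1 tsp = 4/3 tbsp) × 12/5 × 15 mL/tbsp = 48 mL
honey: 75 mL × 12/5 ÷ 240 mL/cup × 340 g/cup = 255 g
cornstarch: 8 oz × 12/5 × 28.35 g/oz ≈ 544 g
all-purpose flour: 4 tbsp × 12/5 ÷ 16 tbsp/cup × 125 g/cup = 75 g
powdered sugar: (1 cup + 1 tbsp = 1.0625 cup) × 12/5 × 120 g/cup = 306 g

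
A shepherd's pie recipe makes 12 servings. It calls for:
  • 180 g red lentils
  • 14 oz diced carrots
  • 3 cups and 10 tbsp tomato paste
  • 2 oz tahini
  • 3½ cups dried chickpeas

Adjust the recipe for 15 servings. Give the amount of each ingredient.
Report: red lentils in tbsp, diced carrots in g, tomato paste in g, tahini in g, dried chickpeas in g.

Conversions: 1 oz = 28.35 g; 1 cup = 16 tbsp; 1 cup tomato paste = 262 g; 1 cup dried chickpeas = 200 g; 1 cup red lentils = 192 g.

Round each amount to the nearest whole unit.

Scaling factor: 15/12 = 5/4 = 1.25.
red lentils: 180 g × 5/4 ÷ 192 g/cup × 16 tbsp/cup ≈ 19 tbsp
diced carrots: 14 oz × 5/4 × 28.35 g/oz ≈ 496 g
tomato paste: (3 cup + 10 tbsp = 3.625 cup) × 5/4 × 262 g/cup ≈ 1187 g
tahini: 2 oz × 5/4 × 28.35 g/oz ≈ 71 g
dried chickpeas: 3.5 cup × 5/4 × 200 g/cup = 875 g

red lentils: 19 tbsp; diced carrots: 496 g; tomato paste: 1187 g; tahini: 71 g; dried chickpeas: 875 g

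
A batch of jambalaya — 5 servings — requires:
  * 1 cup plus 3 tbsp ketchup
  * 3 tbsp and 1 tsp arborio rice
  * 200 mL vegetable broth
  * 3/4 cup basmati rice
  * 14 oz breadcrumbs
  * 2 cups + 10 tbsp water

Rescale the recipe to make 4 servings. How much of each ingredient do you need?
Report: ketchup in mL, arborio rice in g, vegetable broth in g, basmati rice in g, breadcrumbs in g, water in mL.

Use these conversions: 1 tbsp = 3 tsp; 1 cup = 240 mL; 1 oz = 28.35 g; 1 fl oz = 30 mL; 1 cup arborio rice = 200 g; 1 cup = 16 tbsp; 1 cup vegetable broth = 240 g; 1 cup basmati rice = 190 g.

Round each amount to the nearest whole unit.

Scaling factor: 4/5 = 0.8.
ketchup: (1 cup + 3 tbsp = 1.1875 cup) × 4/5 × 240 mL/cup = 228 mL
arborio rice: (3 tbsp + 1 tsp = 10/3 tbsp) × 4/5 ÷ 16 tbsp/cup × 200 g/cup ≈ 33 g
vegetable broth: 200 mL × 4/5 ÷ 240 mL/cup × 240 g/cup = 160 g
basmati rice: 0.75 cup × 4/5 × 190 g/cup = 114 g
breadcrumbs: 14 oz × 4/5 × 28.35 g/oz ≈ 318 g
water: (2 cup + 10 tbsp = 2.625 cup) × 4/5 × 240 mL/cup = 504 mL

ketchup: 228 mL; arborio rice: 33 g; vegetable broth: 160 g; basmati rice: 114 g; breadcrumbs: 318 g; water: 504 mL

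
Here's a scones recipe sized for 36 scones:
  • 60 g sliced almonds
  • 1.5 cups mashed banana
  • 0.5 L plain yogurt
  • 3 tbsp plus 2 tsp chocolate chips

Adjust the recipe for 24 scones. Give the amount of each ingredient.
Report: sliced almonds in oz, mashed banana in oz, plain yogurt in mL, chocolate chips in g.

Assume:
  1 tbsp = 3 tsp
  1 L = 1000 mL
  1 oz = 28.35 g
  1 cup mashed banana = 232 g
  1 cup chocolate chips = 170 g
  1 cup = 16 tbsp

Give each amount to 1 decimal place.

Scaling factor: 24/36 = 2/3.
sliced almonds: 60 g × 2/3 ÷ 28.35 g/oz ≈ 1.4 oz
mashed banana: 1.5 cup × 2/3 × 232 g/cup ÷ 28.35 g/oz ≈ 8.2 oz
plain yogurt: 0.5 L × 2/3 × 1000 mL/L ≈ 333.3 mL
chocolate chips: (3 tbsp + 2 tsp = 11/3 tbsp) × 2/3 ÷ 16 tbsp/cup × 170 g/cup ≈ 26.0 g

sliced almonds: 1.4 oz; mashed banana: 8.2 oz; plain yogurt: 333.3 mL; chocolate chips: 26.0 g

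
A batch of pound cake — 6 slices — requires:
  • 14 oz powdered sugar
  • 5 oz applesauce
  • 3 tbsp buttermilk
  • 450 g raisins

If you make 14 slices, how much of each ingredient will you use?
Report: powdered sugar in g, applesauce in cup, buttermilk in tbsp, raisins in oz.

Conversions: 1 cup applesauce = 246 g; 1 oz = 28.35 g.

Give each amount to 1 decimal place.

Scaling factor: 14/6 = 7/3.
powdered sugar: 14 oz × 7/3 × 28.35 g/oz = 926.1 g
applesauce: 5 oz × 7/3 × 28.35 g/oz ÷ 246 g/cup ≈ 1.3 cup
buttermilk: 3 tbsp × 7/3 = 7.0 tbsp
raisins: 450 g × 7/3 ÷ 28.35 g/oz ≈ 37.0 oz

powdered sugar: 926.1 g; applesauce: 1.3 cup; buttermilk: 7.0 tbsp; raisins: 37.0 oz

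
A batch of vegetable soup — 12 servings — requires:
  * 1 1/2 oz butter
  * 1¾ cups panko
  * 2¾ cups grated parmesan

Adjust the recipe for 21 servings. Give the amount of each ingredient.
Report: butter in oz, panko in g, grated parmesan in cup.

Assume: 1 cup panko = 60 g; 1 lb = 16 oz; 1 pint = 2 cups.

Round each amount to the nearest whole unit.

butter: 3 oz; panko: 184 g; grated parmesan: 5 cup

Scaling factor: 21/12 = 7/4 = 1.75.
butter: 1.5 oz × 7/4 ≈ 3 oz
panko: 1.75 cup × 7/4 × 60 g/cup ≈ 184 g
grated parmesan: 2.75 cup × 7/4 ≈ 5 cup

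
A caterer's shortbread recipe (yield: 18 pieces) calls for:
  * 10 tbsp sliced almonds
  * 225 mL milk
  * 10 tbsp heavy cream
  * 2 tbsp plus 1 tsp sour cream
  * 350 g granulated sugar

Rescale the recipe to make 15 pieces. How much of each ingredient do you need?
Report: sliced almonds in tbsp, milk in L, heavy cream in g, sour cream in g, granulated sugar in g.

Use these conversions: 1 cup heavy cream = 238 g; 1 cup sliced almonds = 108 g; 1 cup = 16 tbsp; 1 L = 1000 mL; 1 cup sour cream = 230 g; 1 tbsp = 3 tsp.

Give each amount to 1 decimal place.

sliced almonds: 8.3 tbsp; milk: 0.2 L; heavy cream: 124.0 g; sour cream: 28.0 g; granulated sugar: 291.7 g

Scaling factor: 15/18 = 5/6.
sliced almonds: 10 tbsp × 5/6 ≈ 8.3 tbsp
milk: 225 mL × 5/6 ÷ 1000 mL/L ≈ 0.2 L
heavy cream: 10 tbsp × 5/6 ÷ 16 tbsp/cup × 238 g/cup ≈ 124.0 g
sour cream: (2 tbsp + 1 tsp = 7/3 tbsp) × 5/6 ÷ 16 tbsp/cup × 230 g/cup ≈ 28.0 g
granulated sugar: 350 g × 5/6 ≈ 291.7 g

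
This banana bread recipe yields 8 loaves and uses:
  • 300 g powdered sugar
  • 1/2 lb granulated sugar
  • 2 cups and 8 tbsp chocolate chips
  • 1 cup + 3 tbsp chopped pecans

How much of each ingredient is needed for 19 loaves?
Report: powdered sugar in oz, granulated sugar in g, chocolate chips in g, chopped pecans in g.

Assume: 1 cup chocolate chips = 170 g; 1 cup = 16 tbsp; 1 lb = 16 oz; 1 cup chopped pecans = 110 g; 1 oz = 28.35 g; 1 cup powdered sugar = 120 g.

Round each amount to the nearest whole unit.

Scaling factor: 19/8 = 2.375.
powdered sugar: 300 g × 19/8 ÷ 28.35 g/oz ≈ 25 oz
granulated sugar: 0.5 lb × 19/8 × 16 oz/lb × 28.35 g/oz ≈ 539 g
chocolate chips: (2 cup + 8 tbsp = 2.5 cup) × 19/8 × 170 g/cup ≈ 1009 g
chopped pecans: (1 cup + 3 tbsp = 1.1875 cup) × 19/8 × 110 g/cup ≈ 310 g

powdered sugar: 25 oz; granulated sugar: 539 g; chocolate chips: 1009 g; chopped pecans: 310 g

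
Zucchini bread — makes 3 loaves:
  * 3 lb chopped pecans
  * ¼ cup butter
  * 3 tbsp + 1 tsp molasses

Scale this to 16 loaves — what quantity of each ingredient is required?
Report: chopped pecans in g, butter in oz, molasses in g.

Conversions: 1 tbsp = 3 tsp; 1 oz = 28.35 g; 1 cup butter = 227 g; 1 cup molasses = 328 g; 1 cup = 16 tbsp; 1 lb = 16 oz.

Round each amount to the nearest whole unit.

Scaling factor: 16/3.
chopped pecans: 3 lb × 16/3 × 16 oz/lb × 28.35 g/oz ≈ 7258 g
butter: 0.25 cup × 16/3 × 227 g/cup ÷ 28.35 g/oz ≈ 11 oz
molasses: (3 tbsp + 1 tsp = 10/3 tbsp) × 16/3 ÷ 16 tbsp/cup × 328 g/cup ≈ 364 g

chopped pecans: 7258 g; butter: 11 oz; molasses: 364 g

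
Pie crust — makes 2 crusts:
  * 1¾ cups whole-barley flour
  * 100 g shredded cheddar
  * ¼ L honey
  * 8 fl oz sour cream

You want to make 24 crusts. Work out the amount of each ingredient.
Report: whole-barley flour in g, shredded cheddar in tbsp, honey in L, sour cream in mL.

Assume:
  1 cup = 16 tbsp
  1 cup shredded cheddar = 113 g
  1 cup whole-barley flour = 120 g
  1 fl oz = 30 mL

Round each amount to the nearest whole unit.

whole-barley flour: 2520 g; shredded cheddar: 170 tbsp; honey: 3 L; sour cream: 2880 mL

Scaling factor: 24/2 = 12.
whole-barley flour: 1.75 cup × 12 × 120 g/cup = 2520 g
shredded cheddar: 100 g × 12 ÷ 113 g/cup × 16 tbsp/cup ≈ 170 tbsp
honey: 0.25 L × 12 = 3 L
sour cream: 8 fl oz × 12 × 30 mL/fl oz = 2880 mL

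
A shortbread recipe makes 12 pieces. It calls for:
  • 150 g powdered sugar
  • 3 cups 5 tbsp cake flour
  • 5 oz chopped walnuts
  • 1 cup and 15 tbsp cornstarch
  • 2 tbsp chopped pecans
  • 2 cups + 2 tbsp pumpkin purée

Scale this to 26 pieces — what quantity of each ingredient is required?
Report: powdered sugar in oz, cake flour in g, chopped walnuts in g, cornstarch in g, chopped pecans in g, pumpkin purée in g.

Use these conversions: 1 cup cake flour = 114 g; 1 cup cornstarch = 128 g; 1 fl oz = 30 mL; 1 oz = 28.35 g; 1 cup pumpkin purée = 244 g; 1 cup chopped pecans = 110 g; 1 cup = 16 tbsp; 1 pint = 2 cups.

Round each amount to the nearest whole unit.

powdered sugar: 11 oz; cake flour: 818 g; chopped walnuts: 307 g; cornstarch: 537 g; chopped pecans: 30 g; pumpkin purée: 1123 g

Scaling factor: 26/12 = 13/6.
powdered sugar: 150 g × 13/6 ÷ 28.35 g/oz ≈ 11 oz
cake flour: (3 cup + 5 tbsp = 3.3125 cup) × 13/6 × 114 g/cup ≈ 818 g
chopped walnuts: 5 oz × 13/6 × 28.35 g/oz ≈ 307 g
cornstarch: (1 cup + 15 tbsp = 1.9375 cup) × 13/6 × 128 g/cup ≈ 537 g
chopped pecans: 2 tbsp × 13/6 ÷ 16 tbsp/cup × 110 g/cup ≈ 30 g
pumpkin purée: (2 cup + 2 tbsp = 2.125 cup) × 13/6 × 244 g/cup ≈ 1123 g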